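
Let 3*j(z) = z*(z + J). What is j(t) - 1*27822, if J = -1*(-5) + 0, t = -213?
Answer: -13054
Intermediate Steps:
J = 5 (J = 5 + 0 = 5)
j(z) = z*(5 + z)/3 (j(z) = (z*(z + 5))/3 = (z*(5 + z))/3 = z*(5 + z)/3)
j(t) - 1*27822 = (1/3)*(-213)*(5 - 213) - 1*27822 = (1/3)*(-213)*(-208) - 27822 = 14768 - 27822 = -13054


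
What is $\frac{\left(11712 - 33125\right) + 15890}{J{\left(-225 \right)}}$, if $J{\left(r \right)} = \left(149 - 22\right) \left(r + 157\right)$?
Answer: $\frac{5523}{8636} \approx 0.63953$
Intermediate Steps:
$J{\left(r \right)} = 19939 + 127 r$ ($J{\left(r \right)} = 127 \left(157 + r\right) = 19939 + 127 r$)
$\frac{\left(11712 - 33125\right) + 15890}{J{\left(-225 \right)}} = \frac{\left(11712 - 33125\right) + 15890}{19939 + 127 \left(-225\right)} = \frac{-21413 + 15890}{19939 - 28575} = - \frac{5523}{-8636} = \left(-5523\right) \left(- \frac{1}{8636}\right) = \frac{5523}{8636}$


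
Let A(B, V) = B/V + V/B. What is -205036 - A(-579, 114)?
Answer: -1503695331/7334 ≈ -2.0503e+5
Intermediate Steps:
-205036 - A(-579, 114) = -205036 - (-579/114 + 114/(-579)) = -205036 - (-579*1/114 + 114*(-1/579)) = -205036 - (-193/38 - 38/193) = -205036 - 1*(-38693/7334) = -205036 + 38693/7334 = -1503695331/7334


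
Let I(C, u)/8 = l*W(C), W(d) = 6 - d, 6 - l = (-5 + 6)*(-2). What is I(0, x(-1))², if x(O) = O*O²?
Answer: 147456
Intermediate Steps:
l = 8 (l = 6 - (-5 + 6)*(-2) = 6 - (-2) = 6 - 1*(-2) = 6 + 2 = 8)
x(O) = O³
I(C, u) = 384 - 64*C (I(C, u) = 8*(8*(6 - C)) = 8*(48 - 8*C) = 384 - 64*C)
I(0, x(-1))² = (384 - 64*0)² = (384 + 0)² = 384² = 147456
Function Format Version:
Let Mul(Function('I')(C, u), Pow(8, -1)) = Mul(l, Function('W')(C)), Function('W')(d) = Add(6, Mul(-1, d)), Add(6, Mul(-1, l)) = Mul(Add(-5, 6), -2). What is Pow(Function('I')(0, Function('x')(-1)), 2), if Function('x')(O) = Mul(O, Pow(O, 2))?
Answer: 147456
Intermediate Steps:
l = 8 (l = Add(6, Mul(-1, Mul(Add(-5, 6), -2))) = Add(6, Mul(-1, Mul(1, -2))) = Add(6, Mul(-1, -2)) = Add(6, 2) = 8)
Function('x')(O) = Pow(O, 3)
Function('I')(C, u) = Add(384, Mul(-64, C)) (Function('I')(C, u) = Mul(8, Mul(8, Add(6, Mul(-1, C)))) = Mul(8, Add(48, Mul(-8, C))) = Add(384, Mul(-64, C)))
Pow(Function('I')(0, Function('x')(-1)), 2) = Pow(Add(384, Mul(-64, 0)), 2) = Pow(Add(384, 0), 2) = Pow(384, 2) = 147456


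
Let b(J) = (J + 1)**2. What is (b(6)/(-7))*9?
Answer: -63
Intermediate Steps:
b(J) = (1 + J)**2
(b(6)/(-7))*9 = ((1 + 6)**2/(-7))*9 = (7**2*(-1/7))*9 = (49*(-1/7))*9 = -7*9 = -63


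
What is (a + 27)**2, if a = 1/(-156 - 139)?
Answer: 63425296/87025 ≈ 728.82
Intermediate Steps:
a = -1/295 (a = 1/(-295) = -1/295 ≈ -0.0033898)
(a + 27)**2 = (-1/295 + 27)**2 = (7964/295)**2 = 63425296/87025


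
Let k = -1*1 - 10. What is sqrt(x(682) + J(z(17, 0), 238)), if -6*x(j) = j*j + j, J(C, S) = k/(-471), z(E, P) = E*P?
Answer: 112*I*sqrt(1372965)/471 ≈ 278.63*I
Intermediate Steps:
k = -11 (k = -1 - 10 = -11)
J(C, S) = 11/471 (J(C, S) = -11/(-471) = -11*(-1/471) = 11/471)
x(j) = -j/6 - j**2/6 (x(j) = -(j*j + j)/6 = -(j**2 + j)/6 = -(j + j**2)/6 = -j/6 - j**2/6)
sqrt(x(682) + J(z(17, 0), 238)) = sqrt(-1/6*682*(1 + 682) + 11/471) = sqrt(-1/6*682*683 + 11/471) = sqrt(-232903/3 + 11/471) = sqrt(-36565760/471) = 112*I*sqrt(1372965)/471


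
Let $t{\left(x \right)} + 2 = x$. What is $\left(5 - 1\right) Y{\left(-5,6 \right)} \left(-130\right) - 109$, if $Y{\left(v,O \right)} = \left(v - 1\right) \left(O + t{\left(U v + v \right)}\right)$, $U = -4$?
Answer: $59171$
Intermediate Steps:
$t{\left(x \right)} = -2 + x$
$Y{\left(v,O \right)} = \left(-1 + v\right) \left(-2 + O - 3 v\right)$ ($Y{\left(v,O \right)} = \left(v - 1\right) \left(O + \left(-2 + \left(- 4 v + v\right)\right)\right) = \left(-1 + v\right) \left(O - \left(2 + 3 v\right)\right) = \left(-1 + v\right) \left(-2 + O - 3 v\right)$)
$\left(5 - 1\right) Y{\left(-5,6 \right)} \left(-130\right) - 109 = \left(5 - 1\right) \left(2 - 5 - 6 - 3 \left(-5\right)^{2} + 6 \left(-5\right)\right) \left(-130\right) - 109 = 4 \left(2 - 5 - 6 - 75 - 30\right) \left(-130\right) - 109 = 4 \left(-114\right) \left(-130\right) - 109 = \left(-456\right) \left(-130\right) - 109 = 59280 - 109 = 59171$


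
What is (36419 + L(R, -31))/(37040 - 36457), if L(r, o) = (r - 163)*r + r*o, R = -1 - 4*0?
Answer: 36614/583 ≈ 62.803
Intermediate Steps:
R = -1 (R = -1 + 0 = -1)
L(r, o) = o*r + r*(-163 + r) (L(r, o) = (-163 + r)*r + o*r = r*(-163 + r) + o*r = o*r + r*(-163 + r))
(36419 + L(R, -31))/(37040 - 36457) = (36419 - (-163 - 31 - 1))/(37040 - 36457) = (36419 - 1*(-195))/583 = (36419 + 195)*(1/583) = 36614*(1/583) = 36614/583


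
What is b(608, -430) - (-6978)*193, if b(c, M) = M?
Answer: 1346324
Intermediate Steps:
b(608, -430) - (-6978)*193 = -430 - (-6978)*193 = -430 - 1*(-1346754) = -430 + 1346754 = 1346324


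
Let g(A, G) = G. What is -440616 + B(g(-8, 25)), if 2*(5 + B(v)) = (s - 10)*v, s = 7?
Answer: -881317/2 ≈ -4.4066e+5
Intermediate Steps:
B(v) = -5 - 3*v/2 (B(v) = -5 + ((7 - 10)*v)/2 = -5 + (-3*v)/2 = -5 - 3*v/2)
-440616 + B(g(-8, 25)) = -440616 + (-5 - 3/2*25) = -440616 + (-5 - 75/2) = -440616 - 85/2 = -881317/2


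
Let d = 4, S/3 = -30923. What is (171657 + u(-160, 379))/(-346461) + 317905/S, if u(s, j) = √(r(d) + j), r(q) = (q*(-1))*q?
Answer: -42022044146/10713613503 - 11*√3/346461 ≈ -3.9224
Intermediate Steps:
S = -92769 (S = 3*(-30923) = -92769)
r(q) = -q² (r(q) = (-q)*q = -q²)
u(s, j) = √(-16 + j) (u(s, j) = √(-1*4² + j) = √(-1*16 + j) = √(-16 + j))
(171657 + u(-160, 379))/(-346461) + 317905/S = (171657 + √(-16 + 379))/(-346461) + 317905/(-92769) = (171657 + √363)*(-1/346461) + 317905*(-1/92769) = (171657 + 11*√3)*(-1/346461) - 317905/92769 = (-57219/115487 - 11*√3/346461) - 317905/92769 = -42022044146/10713613503 - 11*√3/346461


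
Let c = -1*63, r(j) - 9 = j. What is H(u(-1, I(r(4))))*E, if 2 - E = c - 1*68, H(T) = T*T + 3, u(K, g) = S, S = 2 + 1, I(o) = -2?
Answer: 1596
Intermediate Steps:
r(j) = 9 + j
S = 3
c = -63
u(K, g) = 3
H(T) = 3 + T² (H(T) = T² + 3 = 3 + T²)
E = 133 (E = 2 - (-63 - 1*68) = 2 - (-63 - 68) = 2 - 1*(-131) = 2 + 131 = 133)
H(u(-1, I(r(4))))*E = (3 + 3²)*133 = (3 + 9)*133 = 12*133 = 1596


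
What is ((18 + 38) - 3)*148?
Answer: 7844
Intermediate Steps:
((18 + 38) - 3)*148 = (56 - 3)*148 = 53*148 = 7844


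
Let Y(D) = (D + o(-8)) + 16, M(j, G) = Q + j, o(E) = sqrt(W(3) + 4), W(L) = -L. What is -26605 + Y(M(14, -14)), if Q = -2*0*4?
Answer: -26574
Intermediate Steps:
Q = 0 (Q = 0*4 = 0)
o(E) = 1 (o(E) = sqrt(-1*3 + 4) = sqrt(-3 + 4) = sqrt(1) = 1)
M(j, G) = j (M(j, G) = 0 + j = j)
Y(D) = 17 + D (Y(D) = (D + 1) + 16 = (1 + D) + 16 = 17 + D)
-26605 + Y(M(14, -14)) = -26605 + (17 + 14) = -26605 + 31 = -26574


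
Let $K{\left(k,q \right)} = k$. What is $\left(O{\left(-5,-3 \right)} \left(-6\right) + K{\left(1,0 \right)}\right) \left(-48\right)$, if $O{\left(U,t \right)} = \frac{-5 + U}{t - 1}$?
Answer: $672$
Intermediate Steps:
$O{\left(U,t \right)} = \frac{-5 + U}{-1 + t}$
$\left(O{\left(-5,-3 \right)} \left(-6\right) + K{\left(1,0 \right)}\right) \left(-48\right) = \left(\frac{-5 - 5}{-1 - 3} \left(-6\right) + 1\right) \left(-48\right) = \left(\frac{1}{-4} \left(-10\right) \left(-6\right) + 1\right) \left(-48\right) = \left(\left(- \frac{1}{4}\right) \left(-10\right) \left(-6\right) + 1\right) \left(-48\right) = \left(\frac{5}{2} \left(-6\right) + 1\right) \left(-48\right) = \left(-15 + 1\right) \left(-48\right) = \left(-14\right) \left(-48\right) = 672$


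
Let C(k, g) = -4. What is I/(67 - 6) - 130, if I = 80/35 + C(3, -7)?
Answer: -55522/427 ≈ -130.03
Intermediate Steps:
I = -12/7 (I = 80/35 - 4 = 80*(1/35) - 4 = 16/7 - 4 = -12/7 ≈ -1.7143)
I/(67 - 6) - 130 = -12/7/(67 - 6) - 130 = -12/7/61 - 130 = (1/61)*(-12/7) - 130 = -12/427 - 130 = -55522/427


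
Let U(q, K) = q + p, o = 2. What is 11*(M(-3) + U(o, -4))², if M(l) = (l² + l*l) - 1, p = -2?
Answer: 3179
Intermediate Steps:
M(l) = -1 + 2*l² (M(l) = (l² + l²) - 1 = 2*l² - 1 = -1 + 2*l²)
U(q, K) = -2 + q (U(q, K) = q - 2 = -2 + q)
11*(M(-3) + U(o, -4))² = 11*((-1 + 2*(-3)²) + (-2 + 2))² = 11*((-1 + 2*9) + 0)² = 11*((-1 + 18) + 0)² = 11*(17 + 0)² = 11*17² = 11*289 = 3179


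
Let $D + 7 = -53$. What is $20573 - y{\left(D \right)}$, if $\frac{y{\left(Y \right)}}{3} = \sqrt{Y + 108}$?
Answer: $20573 - 12 \sqrt{3} \approx 20552.0$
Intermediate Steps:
$D = -60$ ($D = -7 - 53 = -60$)
$y{\left(Y \right)} = 3 \sqrt{108 + Y}$ ($y{\left(Y \right)} = 3 \sqrt{Y + 108} = 3 \sqrt{108 + Y}$)
$20573 - y{\left(D \right)} = 20573 - 3 \sqrt{108 - 60} = 20573 - 3 \sqrt{48} = 20573 - 3 \cdot 4 \sqrt{3} = 20573 - 12 \sqrt{3}$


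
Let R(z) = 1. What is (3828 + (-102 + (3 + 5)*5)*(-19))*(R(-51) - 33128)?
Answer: -165833762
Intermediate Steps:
(3828 + (-102 + (3 + 5)*5)*(-19))*(R(-51) - 33128) = (3828 + (-102 + (3 + 5)*5)*(-19))*(1 - 33128) = (3828 + (-102 + 8*5)*(-19))*(-33127) = (3828 + (-102 + 40)*(-19))*(-33127) = (3828 - 62*(-19))*(-33127) = (3828 + 1178)*(-33127) = 5006*(-33127) = -165833762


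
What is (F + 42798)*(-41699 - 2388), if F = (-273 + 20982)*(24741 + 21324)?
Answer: -42059125102821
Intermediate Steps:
F = 953960085 (F = 20709*46065 = 953960085)
(F + 42798)*(-41699 - 2388) = (953960085 + 42798)*(-41699 - 2388) = 954002883*(-44087) = -42059125102821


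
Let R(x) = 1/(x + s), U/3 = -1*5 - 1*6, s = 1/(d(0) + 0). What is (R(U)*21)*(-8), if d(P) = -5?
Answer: 420/83 ≈ 5.0602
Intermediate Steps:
s = -1/5 (s = 1/(-5 + 0) = 1/(-5) = -1/5 ≈ -0.20000)
U = -33 (U = 3*(-1*5 - 1*6) = 3*(-5 - 6) = 3*(-11) = -33)
R(x) = 1/(-1/5 + x) (R(x) = 1/(x - 1/5) = 1/(-1/5 + x))
(R(U)*21)*(-8) = ((5/(-1 + 5*(-33)))*21)*(-8) = ((5/(-1 - 165))*21)*(-8) = ((5/(-166))*21)*(-8) = ((5*(-1/166))*21)*(-8) = -5/166*21*(-8) = -105/166*(-8) = 420/83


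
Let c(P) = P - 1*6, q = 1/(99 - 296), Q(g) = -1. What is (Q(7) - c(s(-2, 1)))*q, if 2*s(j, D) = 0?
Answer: -5/197 ≈ -0.025381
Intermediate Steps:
s(j, D) = 0 (s(j, D) = (½)*0 = 0)
q = -1/197 (q = 1/(-197) = -1/197 ≈ -0.0050761)
c(P) = -6 + P (c(P) = P - 6 = -6 + P)
(Q(7) - c(s(-2, 1)))*q = (-1 - (-6 + 0))*(-1/197) = (-1 - 1*(-6))*(-1/197) = (-1 + 6)*(-1/197) = 5*(-1/197) = -5/197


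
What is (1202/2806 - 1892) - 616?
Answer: -3518123/1403 ≈ -2507.6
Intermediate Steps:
(1202/2806 - 1892) - 616 = (1202*(1/2806) - 1892) - 616 = (601/1403 - 1892) - 616 = -2653875/1403 - 616 = -3518123/1403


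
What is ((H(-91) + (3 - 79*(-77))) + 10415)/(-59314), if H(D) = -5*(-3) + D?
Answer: -16425/59314 ≈ -0.27692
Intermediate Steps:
H(D) = 15 + D
((H(-91) + (3 - 79*(-77))) + 10415)/(-59314) = (((15 - 91) + (3 - 79*(-77))) + 10415)/(-59314) = ((-76 + (3 + 6083)) + 10415)*(-1/59314) = ((-76 + 6086) + 10415)*(-1/59314) = (6010 + 10415)*(-1/59314) = 16425*(-1/59314) = -16425/59314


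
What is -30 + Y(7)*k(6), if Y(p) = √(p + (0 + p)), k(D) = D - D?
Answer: -30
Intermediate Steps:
k(D) = 0
Y(p) = √2*√p (Y(p) = √(p + p) = √(2*p) = √2*√p)
-30 + Y(7)*k(6) = -30 + (√2*√7)*0 = -30 + √14*0 = -30 + 0 = -30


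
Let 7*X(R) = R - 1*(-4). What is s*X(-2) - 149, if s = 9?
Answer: -1025/7 ≈ -146.43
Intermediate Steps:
X(R) = 4/7 + R/7 (X(R) = (R - 1*(-4))/7 = (R + 4)/7 = (4 + R)/7 = 4/7 + R/7)
s*X(-2) - 149 = 9*(4/7 + (1/7)*(-2)) - 149 = 9*(4/7 - 2/7) - 149 = 9*(2/7) - 149 = 18/7 - 149 = -1025/7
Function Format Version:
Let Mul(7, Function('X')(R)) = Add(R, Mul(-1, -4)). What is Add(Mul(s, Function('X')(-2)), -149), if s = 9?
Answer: Rational(-1025, 7) ≈ -146.43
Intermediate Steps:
Function('X')(R) = Add(Rational(4, 7), Mul(Rational(1, 7), R)) (Function('X')(R) = Mul(Rational(1, 7), Add(R, Mul(-1, -4))) = Mul(Rational(1, 7), Add(R, 4)) = Mul(Rational(1, 7), Add(4, R)) = Add(Rational(4, 7), Mul(Rational(1, 7), R)))
Add(Mul(s, Function('X')(-2)), -149) = Add(Mul(9, Add(Rational(4, 7), Mul(Rational(1, 7), -2))), -149) = Add(Mul(9, Add(Rational(4, 7), Rational(-2, 7))), -149) = Add(Mul(9, Rational(2, 7)), -149) = Add(Rational(18, 7), -149) = Rational(-1025, 7)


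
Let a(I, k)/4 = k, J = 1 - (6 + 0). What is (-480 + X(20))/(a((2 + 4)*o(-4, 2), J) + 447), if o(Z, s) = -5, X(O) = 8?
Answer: -472/427 ≈ -1.1054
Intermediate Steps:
J = -5 (J = 1 - 1*6 = 1 - 6 = -5)
a(I, k) = 4*k
(-480 + X(20))/(a((2 + 4)*o(-4, 2), J) + 447) = (-480 + 8)/(4*(-5) + 447) = -472/(-20 + 447) = -472/427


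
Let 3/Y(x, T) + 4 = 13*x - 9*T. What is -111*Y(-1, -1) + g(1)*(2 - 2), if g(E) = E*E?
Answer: 333/8 ≈ 41.625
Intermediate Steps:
g(E) = E²
Y(x, T) = 3/(-4 - 9*T + 13*x) (Y(x, T) = 3/(-4 + (13*x - 9*T)) = 3/(-4 + (-9*T + 13*x)) = 3/(-4 - 9*T + 13*x))
-111*Y(-1, -1) + g(1)*(2 - 2) = -333/(-4 - 9*(-1) + 13*(-1)) + 1²*(2 - 2) = -333/(-4 + 9 - 13) + 1*0 = -333/(-8) + 0 = -333*(-1)/8 + 0 = -111*(-3/8) + 0 = 333/8 + 0 = 333/8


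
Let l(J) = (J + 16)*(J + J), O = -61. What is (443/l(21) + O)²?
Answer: 8902111201/2414916 ≈ 3686.3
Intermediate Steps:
l(J) = 2*J*(16 + J) (l(J) = (16 + J)*(2*J) = 2*J*(16 + J))
(443/l(21) + O)² = (443/((2*21*(16 + 21))) - 61)² = (443/((2*21*37)) - 61)² = (443/1554 - 61)² = (-94351/1554)² = 8902111201/2414916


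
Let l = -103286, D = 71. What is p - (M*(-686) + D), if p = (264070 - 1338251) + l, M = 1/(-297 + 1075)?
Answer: -458061939/389 ≈ -1.1775e+6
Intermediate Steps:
M = 1/778 ≈ 0.0012853
p = -1177467 (p = (264070 - 1338251) - 103286 = -1074181 - 103286 = -1177467)
p - (M*(-686) + D) = -1177467 - ((1/778)*(-686) + 71) = -1177467 - (-343/389 + 71) = -1177467 - 1*27276/389 = -1177467 - 27276/389 = -458061939/389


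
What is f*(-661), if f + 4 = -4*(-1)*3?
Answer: -5288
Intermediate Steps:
f = 8 (f = -4 - 4*(-1)*3 = -4 + 4*3 = -4 + 12 = 8)
f*(-661) = 8*(-661) = -5288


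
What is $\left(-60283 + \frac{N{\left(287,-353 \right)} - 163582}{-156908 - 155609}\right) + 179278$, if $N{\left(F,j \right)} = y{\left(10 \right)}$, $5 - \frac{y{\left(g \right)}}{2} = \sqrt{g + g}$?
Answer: $\frac{37188123987}{312517} + \frac{4 \sqrt{5}}{312517} \approx 1.19 \cdot 10^{5}$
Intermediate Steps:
$y{\left(g \right)} = 10 - 2 \sqrt{2} \sqrt{g}$ ($y{\left(g \right)} = 10 - 2 \sqrt{g + g} = 10 - 2 \sqrt{2 g} = 10 - 2 \sqrt{2} \sqrt{g}$)
$N{\left(F,j \right)} = 10 - 4 \sqrt{5}$ ($N{\left(F,j \right)} = 10 - 2 \sqrt{2} \sqrt{10} = 10 - 4 \sqrt{5}$)
$\left(-60283 + \frac{N{\left(287,-353 \right)} - 163582}{-156908 - 155609}\right) + 179278 = \left(-60283 + \frac{\left(10 - 4 \sqrt{5}\right) - 163582}{-156908 - 155609}\right) + 179278 = \left(-60283 + \frac{-163572 - 4 \sqrt{5}}{-312517}\right) + 179278 = \left(-60283 + \left(-163572 - 4 \sqrt{5}\right) \left(- \frac{1}{312517}\right)\right) + 179278 = \left(-60283 + \left(\frac{163572}{312517} + \frac{4 \sqrt{5}}{312517}\right)\right) + 179278 = \left(- \frac{18839298739}{312517} + \frac{4 \sqrt{5}}{312517}\right) + 179278 = \frac{37188123987}{312517} + \frac{4 \sqrt{5}}{312517}$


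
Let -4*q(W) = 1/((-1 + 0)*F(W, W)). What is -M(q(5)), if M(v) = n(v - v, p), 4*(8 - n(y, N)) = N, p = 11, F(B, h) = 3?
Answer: -21/4 ≈ -5.2500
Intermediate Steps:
q(W) = 1/12 (q(W) = -1/(4*(-1 + 0)*3) = -1/(4*(-1)*3) = -(-1)/(4*3) = -¼*(-⅓) = 1/12)
n(y, N) = 8 - N/4
M(v) = 21/4 (M(v) = 8 - ¼*11 = 8 - 11/4 = 21/4)
-M(q(5)) = -1*21/4 = -21/4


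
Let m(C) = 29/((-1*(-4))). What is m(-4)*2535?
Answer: 73515/4 ≈ 18379.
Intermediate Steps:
m(C) = 29/4
m(-4)*2535 = (29/4)*2535 = 73515/4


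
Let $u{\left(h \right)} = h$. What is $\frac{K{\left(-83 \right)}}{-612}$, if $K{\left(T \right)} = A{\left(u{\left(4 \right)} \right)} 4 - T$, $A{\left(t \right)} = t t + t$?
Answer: $- \frac{163}{612} \approx -0.26634$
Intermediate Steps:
$A{\left(t \right)} = t + t^{2}$ ($A{\left(t \right)} = t^{2} + t = t + t^{2}$)
$K{\left(T \right)} = 80 - T$ ($K{\left(T \right)} = 4 \left(1 + 4\right) 4 - T = 4 \cdot 5 \cdot 4 - T = 20 \cdot 4 - T = 80 - T$)
$\frac{K{\left(-83 \right)}}{-612} = \frac{80 - -83}{-612} = \left(80 + 83\right) \left(- \frac{1}{612}\right) = 163 \left(- \frac{1}{612}\right) = - \frac{163}{612}$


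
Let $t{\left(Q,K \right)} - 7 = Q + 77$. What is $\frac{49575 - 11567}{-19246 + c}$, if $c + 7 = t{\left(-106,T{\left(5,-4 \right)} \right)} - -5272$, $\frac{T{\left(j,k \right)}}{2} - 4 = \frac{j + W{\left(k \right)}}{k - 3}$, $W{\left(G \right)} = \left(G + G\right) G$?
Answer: $- \frac{38008}{14003} \approx -2.7143$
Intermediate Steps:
$W{\left(G \right)} = 2 G^{2}$ ($W{\left(G \right)} = 2 G G = 2 G^{2}$)
$T{\left(j,k \right)} = 8 + \frac{2 \left(j + 2 k^{2}\right)}{-3 + k}$ ($T{\left(j,k \right)} = 8 + 2 \frac{j + 2 k^{2}}{k - 3} = 8 + 2 \frac{j + 2 k^{2}}{-3 + k} = 8 + \frac{2 \left(j + 2 k^{2}\right)}{-3 + k}$)
$t{\left(Q,K \right)} = 84 + Q$ ($t{\left(Q,K \right)} = 7 + \left(Q + 77\right) = 7 + \left(77 + Q\right) = 84 + Q$)
$c = 5243$ ($c = -7 + \left(\left(84 - 106\right) - -5272\right) = -7 + \left(-22 + 5272\right) = -7 + 5250 = 5243$)
$\frac{49575 - 11567}{-19246 + c} = \frac{49575 - 11567}{-19246 + 5243} = \frac{38008}{-14003} = 38008 \left(- \frac{1}{14003}\right) = - \frac{38008}{14003}$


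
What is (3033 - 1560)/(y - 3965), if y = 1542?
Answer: -1473/2423 ≈ -0.60792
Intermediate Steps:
(3033 - 1560)/(y - 3965) = (3033 - 1560)/(1542 - 3965) = 1473/(-2423) = 1473*(-1/2423) = -1473/2423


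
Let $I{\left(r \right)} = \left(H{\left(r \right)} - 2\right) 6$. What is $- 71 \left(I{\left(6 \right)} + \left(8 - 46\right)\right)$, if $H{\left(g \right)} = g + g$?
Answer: $-1562$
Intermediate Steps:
$H{\left(g \right)} = 2 g$
$I{\left(r \right)} = -12 + 12 r$ ($I{\left(r \right)} = \left(2 r - 2\right) 6 = \left(-2 + 2 r\right) 6 = -12 + 12 r$)
$- 71 \left(I{\left(6 \right)} + \left(8 - 46\right)\right) = - 71 \left(\left(-12 + 12 \cdot 6\right) + \left(8 - 46\right)\right) = - 71 \left(\left(-12 + 72\right) + \left(8 - 46\right)\right) = - 71 \left(60 - 38\right) = \left(-71\right) 22 = -1562$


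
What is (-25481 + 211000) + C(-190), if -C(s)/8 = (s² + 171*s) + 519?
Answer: 152487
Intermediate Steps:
C(s) = -4152 - 1368*s - 8*s² (C(s) = -8*((s² + 171*s) + 519) = -8*(519 + s² + 171*s) = -4152 - 1368*s - 8*s²)
(-25481 + 211000) + C(-190) = (-25481 + 211000) + (-4152 - 1368*(-190) - 8*(-190)²) = 185519 + (-4152 + 259920 - 8*36100) = 185519 + (-4152 + 259920 - 288800) = 185519 - 33032 = 152487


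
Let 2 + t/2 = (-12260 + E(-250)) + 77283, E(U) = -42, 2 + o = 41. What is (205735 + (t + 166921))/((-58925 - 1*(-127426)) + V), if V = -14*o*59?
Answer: 502614/36287 ≈ 13.851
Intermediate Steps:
o = 39 (o = -2 + 41 = 39)
t = 129958 (t = -4 + 2*((-12260 - 42) + 77283) = -4 + 2*(-12302 + 77283) = -4 + 2*64981 = -4 + 129962 = 129958)
V = -32214 (V = -14*39*59 = -546*59 = -32214)
(205735 + (t + 166921))/((-58925 - 1*(-127426)) + V) = (205735 + (129958 + 166921))/((-58925 - 1*(-127426)) - 32214) = (205735 + 296879)/((-58925 + 127426) - 32214) = 502614/(68501 - 32214) = 502614/36287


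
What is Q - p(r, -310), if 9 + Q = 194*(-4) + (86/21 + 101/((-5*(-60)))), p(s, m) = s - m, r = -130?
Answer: -2017193/2100 ≈ -960.57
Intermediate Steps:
Q = -1639193/2100 (Q = -9 + (194*(-4) + (86/21 + 101/((-5*(-60))))) = -9 + (-776 + (86*(1/21) + 101/300)) = -9 + (-776 + (86/21 + 101*(1/300))) = -9 + (-776 + (86/21 + 101/300)) = -9 + (-776 + 9307/2100) = -9 - 1620293/2100 = -1639193/2100 ≈ -780.57)
Q - p(r, -310) = -1639193/2100 - (-130 - 1*(-310)) = -1639193/2100 - (-130 + 310) = -1639193/2100 - 1*180 = -1639193/2100 - 180 = -2017193/2100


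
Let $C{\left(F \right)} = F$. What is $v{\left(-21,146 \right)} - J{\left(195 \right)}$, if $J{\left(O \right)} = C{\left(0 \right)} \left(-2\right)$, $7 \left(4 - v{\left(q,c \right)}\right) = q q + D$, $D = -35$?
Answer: $-54$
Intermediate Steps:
$v{\left(q,c \right)} = 9 - \frac{q^{2}}{7}$ ($v{\left(q,c \right)} = 4 - \frac{q q - 35}{7} = 4 - \frac{q^{2} - 35}{7} = 4 - \frac{-35 + q^{2}}{7} = 4 - \left(-5 + \frac{q^{2}}{7}\right) = 9 - \frac{q^{2}}{7}$)
$J{\left(O \right)} = 0$ ($J{\left(O \right)} = 0 \left(-2\right) = 0$)
$v{\left(-21,146 \right)} - J{\left(195 \right)} = \left(9 - \frac{\left(-21\right)^{2}}{7}\right) - 0 = \left(9 - 63\right) + 0 = -54 + 0 = -54$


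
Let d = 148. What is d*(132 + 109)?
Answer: 35668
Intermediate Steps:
d*(132 + 109) = 148*(132 + 109) = 148*241 = 35668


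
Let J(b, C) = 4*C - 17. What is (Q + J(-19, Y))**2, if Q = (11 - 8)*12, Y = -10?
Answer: 441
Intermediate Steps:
J(b, C) = -17 + 4*C
Q = 36 (Q = 3*12 = 36)
(Q + J(-19, Y))**2 = (36 + (-17 + 4*(-10)))**2 = (36 + (-17 - 40))**2 = (36 - 57)**2 = (-21)**2 = 441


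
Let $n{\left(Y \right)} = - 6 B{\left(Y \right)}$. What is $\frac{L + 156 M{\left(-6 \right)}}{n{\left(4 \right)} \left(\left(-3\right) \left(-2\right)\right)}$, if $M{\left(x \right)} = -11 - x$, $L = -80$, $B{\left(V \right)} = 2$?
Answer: $\frac{215}{18} \approx 11.944$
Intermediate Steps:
$n{\left(Y \right)} = -12$ ($n{\left(Y \right)} = \left(-6\right) 2 = -12$)
$\frac{L + 156 M{\left(-6 \right)}}{n{\left(4 \right)} \left(\left(-3\right) \left(-2\right)\right)} = \frac{-80 + 156 \left(-11 - -6\right)}{\left(-12\right) \left(\left(-3\right) \left(-2\right)\right)} = \frac{-80 + 156 \left(-11 + 6\right)}{\left(-12\right) 6} = \frac{-80 + 156 \left(-5\right)}{-72} = \left(-80 - 780\right) \left(- \frac{1}{72}\right) = \left(-860\right) \left(- \frac{1}{72}\right) = \frac{215}{18}$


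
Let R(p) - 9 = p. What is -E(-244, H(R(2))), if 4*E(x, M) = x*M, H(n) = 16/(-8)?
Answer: -122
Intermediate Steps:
R(p) = 9 + p
H(n) = -2 (H(n) = 16*(-⅛) = -2)
E(x, M) = M*x/4 (E(x, M) = (x*M)/4 = (M*x)/4 = M*x/4)
-E(-244, H(R(2))) = -(-2)*(-244)/4 = -1*122 = -122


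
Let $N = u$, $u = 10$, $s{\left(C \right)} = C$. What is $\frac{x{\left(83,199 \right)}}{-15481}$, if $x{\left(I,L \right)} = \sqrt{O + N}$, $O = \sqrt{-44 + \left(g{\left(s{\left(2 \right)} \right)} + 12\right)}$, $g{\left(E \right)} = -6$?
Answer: $- \frac{\sqrt{10 + i \sqrt{38}}}{15481} \approx -0.000213 - 6.0377 \cdot 10^{-5} i$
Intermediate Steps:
$N = 10$
$O = i \sqrt{38}$ ($O = \sqrt{-44 + \left(-6 + 12\right)} = \sqrt{-44 + 6} = \sqrt{-38} = i \sqrt{38} \approx 6.1644 i$)
$x{\left(I,L \right)} = \sqrt{10 + i \sqrt{38}}$ ($x{\left(I,L \right)} = \sqrt{i \sqrt{38} + 10} = \sqrt{10 + i \sqrt{38}}$)
$\frac{x{\left(83,199 \right)}}{-15481} = \frac{\sqrt{10 + i \sqrt{38}}}{-15481} = \sqrt{10 + i \sqrt{38}} \left(- \frac{1}{15481}\right) = - \frac{\sqrt{10 + i \sqrt{38}}}{15481}$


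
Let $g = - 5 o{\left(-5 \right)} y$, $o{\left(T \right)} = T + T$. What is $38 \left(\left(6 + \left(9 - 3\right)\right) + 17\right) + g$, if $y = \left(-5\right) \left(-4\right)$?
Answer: $2102$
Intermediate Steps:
$o{\left(T \right)} = 2 T$
$y = 20$
$g = 1000$ ($g = - 5 \cdot 2 \left(-5\right) 20 = \left(-5\right) \left(-10\right) 20 = 50 \cdot 20 = 1000$)
$38 \left(\left(6 + \left(9 - 3\right)\right) + 17\right) + g = 38 \left(\left(6 + \left(9 - 3\right)\right) + 17\right) + 1000 = 38 \left(\left(6 + 6\right) + 17\right) + 1000 = 38 \left(12 + 17\right) + 1000 = 38 \cdot 29 + 1000 = 1102 + 1000 = 2102$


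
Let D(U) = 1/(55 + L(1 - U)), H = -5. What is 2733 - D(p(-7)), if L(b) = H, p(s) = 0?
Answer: 136649/50 ≈ 2733.0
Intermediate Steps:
L(b) = -5
D(U) = 1/50 (D(U) = 1/(55 - 5) = 1/50)
2733 - D(p(-7)) = 2733 - 1*1/50 = 2733 - 1/50 = 136649/50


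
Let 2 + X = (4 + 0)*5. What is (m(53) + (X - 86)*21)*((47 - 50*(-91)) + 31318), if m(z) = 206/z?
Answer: -2710792370/53 ≈ -5.1147e+7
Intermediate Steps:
X = 18 (X = -2 + (4 + 0)*5 = -2 + 4*5 = -2 + 20 = 18)
(m(53) + (X - 86)*21)*((47 - 50*(-91)) + 31318) = (206/53 + (18 - 86)*21)*((47 - 50*(-91)) + 31318) = (206*(1/53) - 68*21)*((47 + 4550) + 31318) = (206/53 - 1428)*(4597 + 31318) = -75478/53*35915 = -2710792370/53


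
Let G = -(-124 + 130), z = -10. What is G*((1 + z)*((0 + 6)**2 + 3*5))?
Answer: 2754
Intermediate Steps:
G = -6 (G = -1*6 = -6)
G*((1 + z)*((0 + 6)**2 + 3*5)) = -6*(1 - 10)*((0 + 6)**2 + 3*5) = -(-54)*(6**2 + 15) = -(-54)*(36 + 15) = -(-54)*51 = -6*(-459) = 2754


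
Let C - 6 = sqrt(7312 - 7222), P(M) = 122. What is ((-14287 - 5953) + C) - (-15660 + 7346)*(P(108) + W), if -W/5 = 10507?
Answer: -435781916 + 3*sqrt(10) ≈ -4.3578e+8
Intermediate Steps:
W = -52535 (W = -5*10507 = -52535)
C = 6 + 3*sqrt(10) (C = 6 + sqrt(7312 - 7222) = 6 + sqrt(90) = 6 + 3*sqrt(10) ≈ 15.487)
((-14287 - 5953) + C) - (-15660 + 7346)*(P(108) + W) = ((-14287 - 5953) + (6 + 3*sqrt(10))) - (-15660 + 7346)*(122 - 52535) = (-20240 + (6 + 3*sqrt(10))) - (-8314)*(-52413) = (-20234 + 3*sqrt(10)) - 1*435761682 = (-20234 + 3*sqrt(10)) - 435761682 = -435781916 + 3*sqrt(10)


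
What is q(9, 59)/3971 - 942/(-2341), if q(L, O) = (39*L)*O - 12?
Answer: 52192359/9296111 ≈ 5.6144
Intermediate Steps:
q(L, O) = -12 + 39*L*O (q(L, O) = 39*L*O - 12 = -12 + 39*L*O)
q(9, 59)/3971 - 942/(-2341) = (-12 + 39*9*59)/3971 - 942/(-2341) = (-12 + 20709)*(1/3971) - 942*(-1/2341) = 20697*(1/3971) + 942/2341 = 20697/3971 + 942/2341 = 52192359/9296111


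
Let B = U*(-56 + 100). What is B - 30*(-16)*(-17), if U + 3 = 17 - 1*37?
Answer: -9172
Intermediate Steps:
U = -23 (U = -3 + (17 - 1*37) = -3 + (17 - 37) = -3 - 20 = -23)
B = -1012 (B = -23*(-56 + 100) = -23*44 = -1012)
B - 30*(-16)*(-17) = -1012 - 30*(-16)*(-17) = -1012 - (-480)*(-17) = -1012 - 1*8160 = -1012 - 8160 = -9172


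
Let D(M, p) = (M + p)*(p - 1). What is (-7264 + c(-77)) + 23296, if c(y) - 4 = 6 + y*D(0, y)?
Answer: -446420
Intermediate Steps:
D(M, p) = (-1 + p)*(M + p) (D(M, p) = (M + p)*(-1 + p) = (-1 + p)*(M + p))
c(y) = 10 + y*(y² - y) (c(y) = 4 + (6 + y*(y² - 1*0 - y + 0*y)) = 4 + (6 + y*(y² + 0 - y + 0)) = 4 + (6 + y*(y² - y)) = 10 + y*(y² - y))
(-7264 + c(-77)) + 23296 = (-7264 + (10 + (-77)²*(-1 - 77))) + 23296 = (-7264 + (10 + 5929*(-78))) + 23296 = (-7264 + (10 - 462462)) + 23296 = (-7264 - 462452) + 23296 = -469716 + 23296 = -446420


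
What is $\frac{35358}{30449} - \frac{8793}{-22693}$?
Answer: $\frac{1070117151}{690979157} \approx 1.5487$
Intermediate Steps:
$\frac{35358}{30449} - \frac{8793}{-22693} = 35358 \cdot \frac{1}{30449} - - \frac{8793}{22693} = \frac{35358}{30449} + \frac{8793}{22693} = \frac{1070117151}{690979157}$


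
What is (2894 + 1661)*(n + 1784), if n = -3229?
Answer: -6581975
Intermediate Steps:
(2894 + 1661)*(n + 1784) = (2894 + 1661)*(-3229 + 1784) = 4555*(-1445) = -6581975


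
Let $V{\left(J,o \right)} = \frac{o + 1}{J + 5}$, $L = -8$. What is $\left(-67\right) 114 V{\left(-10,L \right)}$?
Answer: $- \frac{53466}{5} \approx -10693.0$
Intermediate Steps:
$V{\left(J,o \right)} = \frac{1 + o}{5 + J}$
$\left(-67\right) 114 V{\left(-10,L \right)} = \left(-67\right) 114 \frac{1 - 8}{5 - 10} = - 7638 \frac{1}{-5} \left(-7\right) = - 7638 \left(\left(- \frac{1}{5}\right) \left(-7\right)\right) = \left(-7638\right) \frac{7}{5} = - \frac{53466}{5}$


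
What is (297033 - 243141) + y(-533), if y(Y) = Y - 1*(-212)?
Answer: 53571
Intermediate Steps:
y(Y) = 212 + Y (y(Y) = Y + 212 = 212 + Y)
(297033 - 243141) + y(-533) = (297033 - 243141) + (212 - 533) = 53892 - 321 = 53571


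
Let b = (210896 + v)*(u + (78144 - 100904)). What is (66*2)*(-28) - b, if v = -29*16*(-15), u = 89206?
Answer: -14475663472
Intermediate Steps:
v = 6960 (v = -464*(-15) = 6960)
b = 14475659776 (b = (210896 + 6960)*(89206 + (78144 - 100904)) = 217856*(89206 - 22760) = 217856*66446 = 14475659776)
(66*2)*(-28) - b = (66*2)*(-28) - 1*14475659776 = 132*(-28) - 14475659776 = -3696 - 14475659776 = -14475663472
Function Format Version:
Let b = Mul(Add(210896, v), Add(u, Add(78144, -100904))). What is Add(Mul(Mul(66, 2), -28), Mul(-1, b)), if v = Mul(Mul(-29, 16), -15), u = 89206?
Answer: -14475663472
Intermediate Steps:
v = 6960 (v = Mul(-464, -15) = 6960)
b = 14475659776 (b = Mul(Add(210896, 6960), Add(89206, Add(78144, -100904))) = Mul(217856, Add(89206, -22760)) = Mul(217856, 66446) = 14475659776)
Add(Mul(Mul(66, 2), -28), Mul(-1, b)) = Add(Mul(Mul(66, 2), -28), Mul(-1, 14475659776)) = Add(Mul(132, -28), -14475659776) = Add(-3696, -14475659776) = -14475663472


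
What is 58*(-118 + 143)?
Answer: 1450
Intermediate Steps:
58*(-118 + 143) = 58*25 = 1450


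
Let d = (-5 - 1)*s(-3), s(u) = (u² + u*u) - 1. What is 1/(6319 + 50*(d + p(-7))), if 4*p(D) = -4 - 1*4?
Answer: 1/1119 ≈ 0.00089366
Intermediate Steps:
s(u) = -1 + 2*u² (s(u) = (u² + u²) - 1 = 2*u² - 1 = -1 + 2*u²)
p(D) = -2 (p(D) = (-4 - 1*4)/4 = (-4 - 4)/4 = (¼)*(-8) = -2)
d = -102 (d = (-5 - 1)*(-1 + 2*(-3)²) = -6*(-1 + 2*9) = -6*(-1 + 18) = -6*17 = -102)
1/(6319 + 50*(d + p(-7))) = 1/(6319 + 50*(-102 - 2)) = 1/(6319 + 50*(-104)) = 1/(6319 - 5200) = 1/1119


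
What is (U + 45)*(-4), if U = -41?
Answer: -16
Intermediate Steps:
(U + 45)*(-4) = (-41 + 45)*(-4) = 4*(-4) = -16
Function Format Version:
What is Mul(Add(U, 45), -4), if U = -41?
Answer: -16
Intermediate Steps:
Mul(Add(U, 45), -4) = Mul(Add(-41, 45), -4) = Mul(4, -4) = -16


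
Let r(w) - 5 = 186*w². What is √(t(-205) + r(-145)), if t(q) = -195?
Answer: 2*√977615 ≈ 1977.5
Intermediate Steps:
r(w) = 5 + 186*w²
√(t(-205) + r(-145)) = √(-195 + (5 + 186*(-145)²)) = √(-195 + (5 + 186*21025)) = √(-195 + (5 + 3910650)) = √(-195 + 3910655) = √3910460 = 2*√977615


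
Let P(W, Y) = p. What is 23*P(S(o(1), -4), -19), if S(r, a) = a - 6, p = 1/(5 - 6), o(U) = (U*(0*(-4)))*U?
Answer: -23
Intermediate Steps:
o(U) = 0 (o(U) = (U*0)*U = 0*U = 0)
p = -1 (p = 1/(-1) = -1)
S(r, a) = -6 + a
P(W, Y) = -1
23*P(S(o(1), -4), -19) = 23*(-1) = -23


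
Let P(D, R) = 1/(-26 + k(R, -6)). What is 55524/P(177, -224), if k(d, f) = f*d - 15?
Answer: 72347772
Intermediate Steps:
k(d, f) = -15 + d*f (k(d, f) = d*f - 15 = -15 + d*f)
P(D, R) = 1/(-41 - 6*R) (P(D, R) = 1/(-26 + (-15 + R*(-6))) = 1/(-26 + (-15 - 6*R)) = 1/(-41 - 6*R))
55524/P(177, -224) = 55524/(1/(-41 - 6*(-224))) = 55524/(1/(-41 + 1344)) = 55524/(1/1303) = 55524*1303 = 72347772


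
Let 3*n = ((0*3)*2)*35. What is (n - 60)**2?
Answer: 3600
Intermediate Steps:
n = 0 (n = (((0*3)*2)*35)/3 = ((0*2)*35)/3 = (0*35)/3 = (1/3)*0 = 0)
(n - 60)**2 = (0 - 60)**2 = (-60)**2 = 3600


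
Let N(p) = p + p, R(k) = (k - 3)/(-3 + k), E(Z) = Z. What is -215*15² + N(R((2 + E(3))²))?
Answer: -48373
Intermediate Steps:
R(k) = 1 (R(k) = (-3 + k)/(-3 + k) = 1)
N(p) = 2*p
-215*15² + N(R((2 + E(3))²)) = -215*15² + 2*1 = -215*225 + 2 = -48375 + 2 = -48373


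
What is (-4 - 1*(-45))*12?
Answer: 492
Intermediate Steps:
(-4 - 1*(-45))*12 = (-4 + 45)*12 = 41*12 = 492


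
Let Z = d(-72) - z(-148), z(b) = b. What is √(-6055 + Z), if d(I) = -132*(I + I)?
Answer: √13101 ≈ 114.46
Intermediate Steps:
d(I) = -264*I
Z = 19156 (Z = -264*(-72) - 1*(-148) = 19008 + 148 = 19156)
√(-6055 + Z) = √(-6055 + 19156) = √13101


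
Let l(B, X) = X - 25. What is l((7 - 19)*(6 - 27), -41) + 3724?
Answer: 3658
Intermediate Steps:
l(B, X) = -25 + X
l((7 - 19)*(6 - 27), -41) + 3724 = (-25 - 41) + 3724 = -66 + 3724 = 3658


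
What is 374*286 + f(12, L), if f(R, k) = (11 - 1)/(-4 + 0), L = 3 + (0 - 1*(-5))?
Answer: 213923/2 ≈ 1.0696e+5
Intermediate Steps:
L = 8 (L = 3 + (0 + 5) = 3 + 5 = 8)
f(R, k) = -5/2 (f(R, k) = 10/(-4) = 10*(-1/4) = -5/2)
374*286 + f(12, L) = 374*286 - 5/2 = 106964 - 5/2 = 213923/2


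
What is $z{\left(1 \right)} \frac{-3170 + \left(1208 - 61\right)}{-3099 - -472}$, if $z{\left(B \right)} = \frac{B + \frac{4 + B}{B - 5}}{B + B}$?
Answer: $- \frac{2023}{21016} \approx -0.09626$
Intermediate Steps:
$z{\left(B \right)} = \frac{B + \frac{4 + B}{-5 + B}}{2 B}$
$z{\left(1 \right)} \frac{-3170 + \left(1208 - 61\right)}{-3099 - -472} = \frac{4 + 1^{2} - 4}{2 \cdot 1 \left(-5 + 1\right)} \frac{-3170 + \left(1208 - 61\right)}{-3099 - -472} = \frac{1}{2} \cdot 1 \frac{1}{-4} \left(4 + 1 - 4\right) \frac{-3170 + 1147}{-3099 + \left(-896 + 1368\right)} = \frac{1}{2} \cdot 1 \left(- \frac{1}{4}\right) 1 \left(- \frac{2023}{-3099 + 472}\right) = - \frac{\left(-2023\right) \frac{1}{-2627}}{8} = - \frac{\left(-2023\right) \left(- \frac{1}{2627}\right)}{8} = \left(- \frac{1}{8}\right) \frac{2023}{2627} = - \frac{2023}{21016}$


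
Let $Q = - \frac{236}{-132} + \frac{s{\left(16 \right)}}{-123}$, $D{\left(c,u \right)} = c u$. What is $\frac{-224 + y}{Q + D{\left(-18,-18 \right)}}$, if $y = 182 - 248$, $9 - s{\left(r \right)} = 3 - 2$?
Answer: $- \frac{130790}{146901} \approx -0.89033$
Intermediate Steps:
$s{\left(r \right)} = 8$ ($s{\left(r \right)} = 9 - \left(3 - 2\right) = 9 - 1 = 8$)
$Q = \frac{777}{451}$ ($Q = - \frac{236}{-132} + \frac{8}{-123} = \left(-236\right) \left(- \frac{1}{132}\right) + 8 \left(- \frac{1}{123}\right) = \frac{59}{33} - \frac{8}{123} = \frac{777}{451} \approx 1.7228$)
$y = -66$ ($y = 182 - 248 = -66$)
$\frac{-224 + y}{Q + D{\left(-18,-18 \right)}} = \frac{-224 - 66}{\frac{777}{451} - -324} = - \frac{290}{\frac{777}{451} + 324} = - \frac{290}{\frac{146901}{451}} = \left(-290\right) \frac{451}{146901} = - \frac{130790}{146901}$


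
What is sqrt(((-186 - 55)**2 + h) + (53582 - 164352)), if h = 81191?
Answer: sqrt(28502) ≈ 168.83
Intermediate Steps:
sqrt(((-186 - 55)**2 + h) + (53582 - 164352)) = sqrt(((-186 - 55)**2 + 81191) + (53582 - 164352)) = sqrt(((-241)**2 + 81191) - 110770) = sqrt((58081 + 81191) - 110770) = sqrt(139272 - 110770) = sqrt(28502)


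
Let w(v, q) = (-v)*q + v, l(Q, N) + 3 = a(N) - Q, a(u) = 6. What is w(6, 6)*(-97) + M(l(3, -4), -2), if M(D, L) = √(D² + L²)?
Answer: 2912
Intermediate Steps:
l(Q, N) = 3 - Q (l(Q, N) = -3 + (6 - Q) = 3 - Q)
w(v, q) = v - q*v (w(v, q) = -q*v + v = v - q*v)
w(6, 6)*(-97) + M(l(3, -4), -2) = (6*(1 - 1*6))*(-97) + √((3 - 1*3)² + (-2)²) = (6*(1 - 6))*(-97) + √((3 - 3)² + 4) = (6*(-5))*(-97) + √(0² + 4) = -30*(-97) + √(0 + 4) = 2910 + √4 = 2910 + 2 = 2912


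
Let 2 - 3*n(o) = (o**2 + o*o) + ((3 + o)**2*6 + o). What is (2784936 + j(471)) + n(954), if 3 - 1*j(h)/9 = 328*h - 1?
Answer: -3132538/3 ≈ -1.0442e+6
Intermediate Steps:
j(h) = 36 - 2952*h (j(h) = 27 - 9*(328*h - 1) = 27 - 9*(-1 + 328*h) = 27 + (9 - 2952*h) = 36 - 2952*h)
n(o) = 2/3 - 2*(3 + o)**2 - 2*o**2/3 - o/3 (n(o) = 2/3 - ((o**2 + o*o) + ((3 + o)**2*6 + o))/3 = 2/3 - ((o**2 + o**2) + (6*(3 + o)**2 + o))/3 = 2/3 - (2*o**2 + (o + 6*(3 + o)**2))/3 = 2/3 - (o + 2*o**2 + 6*(3 + o)**2)/3 = 2/3 + (-2*(3 + o)**2 - 2*o**2/3 - o/3) = 2/3 - 2*(3 + o)**2 - 2*o**2/3 - o/3)
(2784936 + j(471)) + n(954) = (2784936 + (36 - 2952*471)) + (-52/3 - 37/3*954 - 8/3*954**2) = (2784936 + (36 - 1390392)) + (-52/3 - 11766 - 8/3*910116) = (2784936 - 1390356) + (-52/3 - 11766 - 2426976) = 1394580 - 7316278/3 = -3132538/3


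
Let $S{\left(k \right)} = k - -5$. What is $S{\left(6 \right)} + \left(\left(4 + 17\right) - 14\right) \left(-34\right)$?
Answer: $-227$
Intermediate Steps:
$S{\left(k \right)} = 5 + k$ ($S{\left(k \right)} = k + 5 = 5 + k$)
$S{\left(6 \right)} + \left(\left(4 + 17\right) - 14\right) \left(-34\right) = \left(5 + 6\right) + \left(\left(4 + 17\right) - 14\right) \left(-34\right) = 11 + \left(21 - 14\right) \left(-34\right) = 11 + 7 \left(-34\right) = 11 - 238 = -227$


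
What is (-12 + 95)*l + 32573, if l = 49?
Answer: 36640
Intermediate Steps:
(-12 + 95)*l + 32573 = (-12 + 95)*49 + 32573 = 83*49 + 32573 = 4067 + 32573 = 36640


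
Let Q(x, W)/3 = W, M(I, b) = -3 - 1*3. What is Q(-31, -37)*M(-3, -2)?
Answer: 666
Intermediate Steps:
M(I, b) = -6 (M(I, b) = -3 - 3 = -6)
Q(x, W) = 3*W
Q(-31, -37)*M(-3, -2) = (3*(-37))*(-6) = -111*(-6) = 666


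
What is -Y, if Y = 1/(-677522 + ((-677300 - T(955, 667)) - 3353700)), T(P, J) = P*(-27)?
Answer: 1/4682737 ≈ 2.1355e-7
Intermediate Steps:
T(P, J) = -27*P
Y = -1/4682737 (Y = 1/(-677522 + ((-677300 - (-27)*955) - 3353700)) = 1/(-677522 + ((-677300 - 1*(-25785)) - 3353700)) = 1/(-677522 + ((-677300 + 25785) - 3353700)) = 1/(-677522 + (-651515 - 3353700)) = 1/(-677522 - 4005215) = 1/(-4682737) = -1/4682737 ≈ -2.1355e-7)
-Y = -1*(-1/4682737) = 1/4682737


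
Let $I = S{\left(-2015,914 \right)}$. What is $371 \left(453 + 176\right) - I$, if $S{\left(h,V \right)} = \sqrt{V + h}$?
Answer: $233359 - i \sqrt{1101} \approx 2.3336 \cdot 10^{5} - 33.181 i$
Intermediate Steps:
$I = i \sqrt{1101}$ ($I = \sqrt{914 - 2015} = \sqrt{-1101} = i \sqrt{1101} \approx 33.181 i$)
$371 \left(453 + 176\right) - I = 371 \left(453 + 176\right) - i \sqrt{1101} = 371 \cdot 629 - i \sqrt{1101} = 233359 - i \sqrt{1101}$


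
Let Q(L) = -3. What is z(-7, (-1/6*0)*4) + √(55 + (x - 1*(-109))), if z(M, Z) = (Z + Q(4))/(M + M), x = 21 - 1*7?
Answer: 3/14 + √178 ≈ 13.556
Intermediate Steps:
x = 14 (x = 21 - 7 = 14)
z(M, Z) = (-3 + Z)/(2*M) (z(M, Z) = (Z - 3)/(M + M) = (-3 + Z)/((2*M)) = (-3 + Z)*(1/(2*M)) = (-3 + Z)/(2*M))
z(-7, (-1/6*0)*4) + √(55 + (x - 1*(-109))) = (½)*(-3 + (-1/6*0)*4)/(-7) + √(55 + (14 - 1*(-109))) = (½)*(-⅐)*(-3 + (-1*⅙*0)*4) + √(55 + (14 + 109)) = (½)*(-⅐)*(-3 - ⅙*0*4) + √(55 + 123) = (½)*(-⅐)*(-3 + 0*4) + √178 = (½)*(-⅐)*(-3 + 0) + √178 = (½)*(-⅐)*(-3) + √178 = 3/14 + √178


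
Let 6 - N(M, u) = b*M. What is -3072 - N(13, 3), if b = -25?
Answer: -3403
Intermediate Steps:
N(M, u) = 6 + 25*M (N(M, u) = 6 - (-25)*M = 6 + 25*M)
-3072 - N(13, 3) = -3072 - (6 + 25*13) = -3072 - (6 + 325) = -3072 - 1*331 = -3072 - 331 = -3403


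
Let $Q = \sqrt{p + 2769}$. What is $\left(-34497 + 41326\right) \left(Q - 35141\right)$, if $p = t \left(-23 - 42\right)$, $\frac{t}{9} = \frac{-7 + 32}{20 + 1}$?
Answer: $-239977889 + \frac{40974 \sqrt{2821}}{7} \approx -2.3967 \cdot 10^{8}$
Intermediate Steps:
$t = \frac{75}{7}$ ($t = 9 \frac{-7 + 32}{20 + 1} = 9 \cdot \frac{25}{21} = \frac{75}{7} \approx 10.714$)
$p = - \frac{4875}{7}$ ($p = \frac{75 \left(-23 - 42\right)}{7} = \frac{75}{7} \left(-65\right) = - \frac{4875}{7} \approx -696.43$)
$Q = \frac{6 \sqrt{2821}}{7}$ ($Q = \sqrt{- \frac{4875}{7} + 2769} = \sqrt{\frac{14508}{7}} = \frac{6 \sqrt{2821}}{7} \approx 45.526$)
$\left(-34497 + 41326\right) \left(Q - 35141\right) = \left(-34497 + 41326\right) \left(\frac{6 \sqrt{2821}}{7} - 35141\right) = 6829 \left(-35141 + \frac{6 \sqrt{2821}}{7}\right) = -239977889 + \frac{40974 \sqrt{2821}}{7}$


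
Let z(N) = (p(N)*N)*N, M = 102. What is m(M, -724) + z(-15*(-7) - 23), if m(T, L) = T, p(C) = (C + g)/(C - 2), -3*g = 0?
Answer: 69941/10 ≈ 6994.1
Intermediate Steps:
g = 0 (g = -1/3*0 = 0)
p(C) = C/(-2 + C) (p(C) = (C + 0)/(C - 2) = C/(-2 + C))
z(N) = N**3/(-2 + N) (z(N) = ((N/(-2 + N))*N)*N = (N**2/(-2 + N))*N = N**3/(-2 + N))
m(M, -724) + z(-15*(-7) - 23) = 102 + (-15*(-7) - 23)**3/(-2 + (-15*(-7) - 23)) = 102 + (105 - 23)**3/(-2 + (105 - 23)) = 102 + 82**3/(-2 + 82) = 102 + 551368/80 = 102 + 551368*(1/80) = 102 + 68921/10 = 69941/10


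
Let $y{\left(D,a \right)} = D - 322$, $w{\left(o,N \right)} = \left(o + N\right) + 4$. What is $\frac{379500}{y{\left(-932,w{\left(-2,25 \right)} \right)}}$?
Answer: $- \frac{5750}{19} \approx -302.63$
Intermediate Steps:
$w{\left(o,N \right)} = 4 + N + o$ ($w{\left(o,N \right)} = \left(N + o\right) + 4 = 4 + N + o$)
$y{\left(D,a \right)} = -322 + D$
$\frac{379500}{y{\left(-932,w{\left(-2,25 \right)} \right)}} = \frac{379500}{-322 - 932} = \frac{379500}{-1254} = 379500 \left(- \frac{1}{1254}\right) = - \frac{5750}{19}$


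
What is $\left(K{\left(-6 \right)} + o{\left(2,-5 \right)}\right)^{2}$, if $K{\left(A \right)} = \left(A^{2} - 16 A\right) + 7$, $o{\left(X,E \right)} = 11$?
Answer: $22500$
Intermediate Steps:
$K{\left(A \right)} = 7 + A^{2} - 16 A$
$\left(K{\left(-6 \right)} + o{\left(2,-5 \right)}\right)^{2} = \left(\left(7 + \left(-6\right)^{2} - -96\right) + 11\right)^{2} = \left(\left(7 + 36 + 96\right) + 11\right)^{2} = \left(139 + 11\right)^{2} = 150^{2} = 22500$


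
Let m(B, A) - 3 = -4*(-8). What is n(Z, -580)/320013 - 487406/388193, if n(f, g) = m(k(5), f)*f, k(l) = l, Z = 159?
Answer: -51271987411/41408935503 ≈ -1.2382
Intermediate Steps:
m(B, A) = 35 (m(B, A) = 3 - 4*(-8) = 3 + 32 = 35)
n(f, g) = 35*f
n(Z, -580)/320013 - 487406/388193 = (35*159)/320013 - 487406/388193 = 5565*(1/320013) - 487406*1/388193 = 1855/106671 - 487406/388193 = -51271987411/41408935503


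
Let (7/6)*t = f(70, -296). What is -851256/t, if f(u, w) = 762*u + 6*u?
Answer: -11823/640 ≈ -18.473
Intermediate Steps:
f(u, w) = 768*u
t = 46080 (t = 6*(768*70)/7 = (6/7)*53760 = 46080)
-851256/t = -851256/46080 = -851256*1/46080 = -11823/640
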